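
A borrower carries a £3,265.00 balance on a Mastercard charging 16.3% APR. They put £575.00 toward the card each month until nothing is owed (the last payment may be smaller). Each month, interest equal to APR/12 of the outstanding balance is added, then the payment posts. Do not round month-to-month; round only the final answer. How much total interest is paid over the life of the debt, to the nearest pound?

Monthly rate r = 16.3%/12 = 1.35833% = 0.0135833.
Payoff takes n = ⌈−ln(1 − rB₀/P)/ln(1+r)⌉ = ⌈5.949⌉ = 6 payments; the last is £546.00.
Total paid = 5·£575.00 + £546.00 = £3,421.00.
Total interest = total paid − principal = £3,421.00 − £3,265.00 = £156.00.

£156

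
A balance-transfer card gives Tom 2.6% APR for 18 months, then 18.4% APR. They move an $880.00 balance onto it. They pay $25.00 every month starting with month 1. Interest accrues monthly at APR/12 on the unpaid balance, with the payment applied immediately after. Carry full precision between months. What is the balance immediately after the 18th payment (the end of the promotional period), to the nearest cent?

$456.58

Promo months 1–18 at r₀ = 2.6%/12 = 0.00216667; months 19+ at r₁ = 18.4%/12 = 0.0153333.
After month 18: iterate B ← B·(1+r₀) − $25.00 for 18 months → $456.58.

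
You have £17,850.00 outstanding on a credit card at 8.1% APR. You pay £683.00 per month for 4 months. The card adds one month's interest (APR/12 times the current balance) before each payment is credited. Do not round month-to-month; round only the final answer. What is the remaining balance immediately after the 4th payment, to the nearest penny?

£15,577.07

Monthly rate r = 8.1%/12 = 0.675% = 0.00675.
Each month: B ← B·(1+r) − £683.00.
Month 1: interest £120.49; balance after payment £17,287.49.
Month 2: interest £116.69; balance after payment £16,721.18.
Month 3: interest £112.87; balance after payment £16,151.05.
Month 4: interest £109.02; balance after payment £15,577.07.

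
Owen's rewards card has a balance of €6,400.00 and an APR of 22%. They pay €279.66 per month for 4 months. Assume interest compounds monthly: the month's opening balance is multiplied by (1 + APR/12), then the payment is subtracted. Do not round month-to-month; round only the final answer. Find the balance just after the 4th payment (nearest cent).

€5,732.62

Monthly rate r = 22%/12 = 1.83333% = 0.0183333.
Each month: B ← B·(1+r) − €279.66.
Month 1: interest €117.33; balance after payment €6,237.67.
Month 2: interest €114.36; balance after payment €6,072.37.
Month 3: interest €111.33; balance after payment €5,904.04.
Month 4: interest €108.24; balance after payment €5,732.62.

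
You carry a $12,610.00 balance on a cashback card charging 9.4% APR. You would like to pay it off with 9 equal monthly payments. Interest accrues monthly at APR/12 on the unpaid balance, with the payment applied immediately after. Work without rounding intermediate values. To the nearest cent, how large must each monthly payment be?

Monthly rate r = 9.4%/12 = 0.783333% = 0.00783333.
Level-payment amortization: P = B₀·r / (1 − (1+r)^(−n)) = 12610.00·0.00783333 / (1 − 1.00783^(−9)).
Denominator 1 − (1+r)^(−9) = 0.0678162327.
P = 98.7783 / 0.0678162327 ≈ 1456.56.

$1,456.56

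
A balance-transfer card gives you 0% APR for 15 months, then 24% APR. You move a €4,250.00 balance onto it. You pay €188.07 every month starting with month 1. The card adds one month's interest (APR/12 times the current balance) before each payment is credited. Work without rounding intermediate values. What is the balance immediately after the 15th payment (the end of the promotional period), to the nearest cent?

€1,428.95

Promo months 1–15 at r₀ = 0%/12 = 0; months 16+ at r₁ = 24%/12 = 0.02.
After month 15 (no interest yet): B = €4,250.00 − 15·€188.07 = €1,428.95.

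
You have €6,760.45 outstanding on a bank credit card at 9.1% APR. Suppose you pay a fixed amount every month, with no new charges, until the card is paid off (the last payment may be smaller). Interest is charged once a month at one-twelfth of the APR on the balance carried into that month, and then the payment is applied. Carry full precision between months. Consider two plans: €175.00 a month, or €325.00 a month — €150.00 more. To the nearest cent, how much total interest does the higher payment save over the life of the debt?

Monthly rate r = 9.1%/12 = 0.758333% = 0.00758333.
At €175.00/mo: n = ⌈−ln(1 − rB₀/P)/ln(1+r)⌉ = 46 payments (last €155.16); total interest = total paid − €6,760.45 = €1,269.71.
At €325.00/mo: 23 payments (last €235.44); total interest €624.99.
Interest saved = €1,269.71 − €624.99 = €644.72.

€644.72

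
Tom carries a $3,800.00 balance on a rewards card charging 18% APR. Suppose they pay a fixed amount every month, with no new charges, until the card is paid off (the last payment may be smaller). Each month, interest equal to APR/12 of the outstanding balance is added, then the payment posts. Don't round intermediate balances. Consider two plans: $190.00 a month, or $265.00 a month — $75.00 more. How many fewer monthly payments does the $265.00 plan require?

Monthly rate r = 18%/12 = 1.5% = 0.015.
At $190.00/mo: n = ⌈−ln(1 − rB₀/P)/ln(1+r)⌉ = 24 payments (last $181.74); total interest = total paid − $3,800.00 = $751.74.
At $265.00/mo: 17 payments (last $71.12); total interest $511.12.
Payments saved = 24 − 17 = 7.

7 fewer payments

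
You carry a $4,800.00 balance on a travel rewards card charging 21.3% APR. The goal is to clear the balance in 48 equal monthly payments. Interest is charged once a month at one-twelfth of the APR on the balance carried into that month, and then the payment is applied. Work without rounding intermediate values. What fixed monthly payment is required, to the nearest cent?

Monthly rate r = 21.3%/12 = 1.775% = 0.01775.
Level-payment amortization: P = B₀·r / (1 − (1+r)^(−n)) = 4800.00·0.01775 / (1 − 1.01775^(−48)).
Denominator 1 − (1+r)^(−48) = 0.570239329.
P = 85.2 / 0.570239329 ≈ 149.41.

$149.41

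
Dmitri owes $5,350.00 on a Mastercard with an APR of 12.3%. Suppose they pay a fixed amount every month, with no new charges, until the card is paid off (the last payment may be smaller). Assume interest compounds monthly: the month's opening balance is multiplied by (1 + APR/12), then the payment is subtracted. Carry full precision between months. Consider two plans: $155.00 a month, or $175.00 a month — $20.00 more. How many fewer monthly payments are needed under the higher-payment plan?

6 fewer payments

Monthly rate r = 12.3%/12 = 1.025% = 0.01025.
At $155.00/mo: n = ⌈−ln(1 − rB₀/P)/ln(1+r)⌉ = 43 payments (last $126.62); total interest = total paid − $5,350.00 = $1,286.62.
At $175.00/mo: 37 payments (last $151.45); total interest $1,101.45.
Payments saved = 43 − 37 = 6.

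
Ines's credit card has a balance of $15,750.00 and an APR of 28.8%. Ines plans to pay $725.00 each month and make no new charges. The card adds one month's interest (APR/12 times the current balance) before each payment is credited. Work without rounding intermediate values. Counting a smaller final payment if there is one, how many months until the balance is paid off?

Monthly rate r = 28.8%/12 = 2.4% = 0.024.
Recurrence: B ← B·(1+r) − $725.00.
Month 1: interest $378.00; balance after payment $15,403.00.
Month 2: interest $369.67; balance after payment $15,047.67.
Closed form: n = −ln(1 − rB₀/P)/ln(1+r) = −ln(0.47862)/ln(1.024) ≈ 31.069, so the balance reaches zero during payment 32.

32 months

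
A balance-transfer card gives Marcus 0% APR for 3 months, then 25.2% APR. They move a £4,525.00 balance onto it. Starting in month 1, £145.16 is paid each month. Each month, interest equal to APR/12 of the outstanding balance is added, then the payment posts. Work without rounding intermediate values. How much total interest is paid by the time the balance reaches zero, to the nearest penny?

Promo months 1–3 at r₀ = 0%/12 = 0; months 4+ at r₁ = 25.2%/12 = 0.021.
After month 3 (no interest yet): B = £4,525.00 − 3·£145.16 = £4,089.52.
Then at r₁ with £145.16/mo: n₂ = −ln(1 − r₁·B/P)/ln(1+r₁) ≈ 43.09 → 44 more payments.
Total paid = 46·£145.16 + £13.50 = £6,690.86; interest = £6,690.86 − £4,525.00 = £2,165.86.

£2,165.86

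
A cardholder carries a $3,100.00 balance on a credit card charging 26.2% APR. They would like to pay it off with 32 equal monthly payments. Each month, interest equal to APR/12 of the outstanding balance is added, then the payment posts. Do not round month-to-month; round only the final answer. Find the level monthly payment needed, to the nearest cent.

Monthly rate r = 26.2%/12 = 2.18333% = 0.0218333.
Level-payment amortization: P = B₀·r / (1 − (1+r)^(−n)) = 3100.00·0.0218333 / (1 − 1.02183^(−32)).
Denominator 1 − (1+r)^(−32) = 0.498999803.
P = 67.6833 / 0.498999803 ≈ 135.64.

$135.64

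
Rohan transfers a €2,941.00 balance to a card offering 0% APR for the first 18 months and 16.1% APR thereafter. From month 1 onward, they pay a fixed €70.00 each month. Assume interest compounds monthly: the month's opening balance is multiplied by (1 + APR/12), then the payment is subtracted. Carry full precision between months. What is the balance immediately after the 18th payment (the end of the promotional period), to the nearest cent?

€1,681.00

Promo months 1–18 at r₀ = 0%/12 = 0; months 19+ at r₁ = 16.1%/12 = 0.0134167.
After month 18 (no interest yet): B = €2,941.00 − 18·€70.00 = €1,681.00.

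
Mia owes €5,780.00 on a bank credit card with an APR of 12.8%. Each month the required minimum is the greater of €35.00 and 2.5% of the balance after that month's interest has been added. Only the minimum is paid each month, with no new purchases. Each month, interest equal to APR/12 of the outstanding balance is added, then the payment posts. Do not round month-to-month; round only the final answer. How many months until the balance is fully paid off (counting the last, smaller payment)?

149 months

Monthly rate r = 12.8%/12 = 1.06667% = 0.0106667.
While 2.5% of the post-interest balance exceeds €35.00, each month B ← (B·(1+r))·(1 − 0.025), i.e. B shrinks by the factor (1+r)·0.975 = 0.9854.
This holds for months 1–98. Entering month 99 the balance is €1,367.60; 2.5% of the post-interest balance is now below €35.00, so the flat €35.00 minimum applies from here.
From month 99 a fixed €35.00 at rate r clears €1,367.60 in 51 more payments. Total: 98 + 51 = 149 months.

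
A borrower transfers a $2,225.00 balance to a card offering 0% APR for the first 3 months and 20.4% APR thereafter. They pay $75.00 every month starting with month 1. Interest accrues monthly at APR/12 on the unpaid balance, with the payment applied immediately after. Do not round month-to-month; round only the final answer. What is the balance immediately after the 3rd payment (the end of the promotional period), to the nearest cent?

Promo months 1–3 at r₀ = 0%/12 = 0; months 4+ at r₁ = 20.4%/12 = 0.017.
After month 3 (no interest yet): B = $2,225.00 − 3·$75.00 = $2,000.00.

$2,000.00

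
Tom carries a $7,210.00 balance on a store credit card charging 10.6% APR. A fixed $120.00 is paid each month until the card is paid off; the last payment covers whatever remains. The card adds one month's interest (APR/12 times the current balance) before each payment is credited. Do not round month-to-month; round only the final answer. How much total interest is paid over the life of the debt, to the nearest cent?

Monthly rate r = 10.6%/12 = 0.883333% = 0.00883333.
Payoff takes n = ⌈−ln(1 − rB₀/P)/ln(1+r)⌉ = ⌈86.029⌉ = 87 payments; the last is $3.55.
Total paid = 86·$120.00 + $3.55 = $10,323.55.
Total interest = total paid − principal = $10,323.55 − $7,210.00 = $3,113.55.

$3,113.55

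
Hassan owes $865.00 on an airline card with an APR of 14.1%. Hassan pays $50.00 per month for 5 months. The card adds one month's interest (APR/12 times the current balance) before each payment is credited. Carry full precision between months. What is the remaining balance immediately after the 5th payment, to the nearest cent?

Monthly rate r = 14.1%/12 = 1.175% = 0.01175.
Each month: B ← B·(1+r) − $50.00.
Month 1: interest $10.16; balance after payment $825.16.
Month 2: interest $9.70; balance after payment $784.86.
Month 3: interest $9.22; balance after payment $744.08.
Month 4: interest $8.74; balance after payment $702.82.
Month 5: interest $8.26; balance after payment $661.08.

$661.08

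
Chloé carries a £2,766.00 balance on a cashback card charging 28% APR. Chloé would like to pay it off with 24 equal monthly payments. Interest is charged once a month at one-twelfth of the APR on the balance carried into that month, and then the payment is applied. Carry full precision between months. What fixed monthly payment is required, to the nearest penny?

£151.82

Monthly rate r = 28%/12 = 2.33333% = 0.0233333.
Level-payment amortization: P = B₀·r / (1 − (1+r)^(−n)) = 2766.00·0.0233333 / (1 − 1.02333^(−24)).
Denominator 1 − (1+r)^(−24) = 0.425104245.
P = 64.54 / 0.425104245 ≈ 151.82.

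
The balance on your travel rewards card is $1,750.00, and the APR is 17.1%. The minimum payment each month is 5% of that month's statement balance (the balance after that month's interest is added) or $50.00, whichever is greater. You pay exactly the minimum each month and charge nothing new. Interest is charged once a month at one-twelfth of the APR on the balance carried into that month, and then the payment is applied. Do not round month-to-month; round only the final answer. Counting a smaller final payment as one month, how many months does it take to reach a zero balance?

Monthly rate r = 17.1%/12 = 1.425% = 0.01425.
While 5% of the post-interest balance exceeds $50.00, each month B ← (B·(1+r))·(1 − 0.05), i.e. B shrinks by the factor (1+r)·0.95 = 0.96354.
This holds for months 1–16. Entering month 17 the balance is $965.91; 5% of the post-interest balance is now below $50.00, so the flat $50.00 minimum applies from here.
From month 17 a fixed $50.00 at rate r clears $965.91 in 23 more payments. Total: 16 + 23 = 39 months.

39 months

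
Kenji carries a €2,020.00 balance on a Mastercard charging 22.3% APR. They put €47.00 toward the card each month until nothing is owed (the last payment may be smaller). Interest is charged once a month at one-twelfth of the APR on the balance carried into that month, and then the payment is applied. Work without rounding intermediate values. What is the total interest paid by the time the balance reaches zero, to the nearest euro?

Monthly rate r = 22.3%/12 = 1.85833% = 0.0185833.
Payoff takes n = ⌈−ln(1 − rB₀/P)/ln(1+r)⌉ = ⌈87.054⌉ = 88 payments; the last is €2.54.
Total paid = 87·€47.00 + €2.54 = €4,091.54.
Total interest = total paid − principal = €4,091.54 − €2,020.00 = €2,071.54.

€2,072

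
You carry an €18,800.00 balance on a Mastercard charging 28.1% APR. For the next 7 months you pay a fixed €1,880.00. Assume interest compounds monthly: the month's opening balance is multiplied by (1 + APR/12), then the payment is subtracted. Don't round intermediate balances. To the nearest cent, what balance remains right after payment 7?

Monthly rate r = 28.1%/12 = 2.34167% = 0.0234167.
Each month: B ← B·(1+r) − €1,880.00.
Month 1: interest €440.23; balance after payment €17,360.23.
Month 2: interest €406.52; balance after payment €15,886.75.
Month 3: interest €372.01; balance after payment €14,378.77.
Month 4: interest €336.70; balance after payment €12,835.47.
Month 5: interest €300.56; balance after payment €11,256.03.
Month 6: interest €263.58; balance after payment €9,639.61.
Month 7: interest €225.73; balance after payment €7,985.34.

€7,985.34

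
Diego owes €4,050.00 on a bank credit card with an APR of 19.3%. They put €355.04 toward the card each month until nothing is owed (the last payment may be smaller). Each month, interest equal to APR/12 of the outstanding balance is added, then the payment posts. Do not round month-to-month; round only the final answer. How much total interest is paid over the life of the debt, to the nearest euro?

Monthly rate r = 19.3%/12 = 1.60833% = 0.0160833.
Payoff takes n = ⌈−ln(1 − rB₀/P)/ln(1+r)⌉ = ⌈12.703⌉ = 13 payments; the last is €250.29.
Total paid = 12·€355.04 + €250.29 = €4,510.77.
Total interest = total paid − principal = €4,510.77 − €4,050.00 = €460.77.

€461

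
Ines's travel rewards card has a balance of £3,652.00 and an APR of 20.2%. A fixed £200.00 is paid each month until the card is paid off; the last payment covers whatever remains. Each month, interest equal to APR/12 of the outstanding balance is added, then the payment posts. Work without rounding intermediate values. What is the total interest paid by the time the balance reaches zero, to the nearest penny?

Monthly rate r = 20.2%/12 = 1.68333% = 0.0168333.
Payoff takes n = ⌈−ln(1 − rB₀/P)/ln(1+r)⌉ = ⌈22.001⌉ = 23 payments; the last is £0.22.
Total paid = 22·£200.00 + £0.22 = £4,400.22.
Total interest = total paid − principal = £4,400.22 − £3,652.00 = £748.22.

£748.22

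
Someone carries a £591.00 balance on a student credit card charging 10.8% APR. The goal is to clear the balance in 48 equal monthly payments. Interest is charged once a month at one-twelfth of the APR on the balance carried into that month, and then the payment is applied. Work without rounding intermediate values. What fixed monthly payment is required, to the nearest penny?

£15.22

Monthly rate r = 10.8%/12 = 0.9% = 0.009.
Level-payment amortization: P = B₀·r / (1 − (1+r)^(−n)) = 591.00·0.009 / (1 − 1.009^(−48)).
Denominator 1 − (1+r)^(−48) = 0.349534869.
P = 5.319 / 0.349534869 ≈ 15.22.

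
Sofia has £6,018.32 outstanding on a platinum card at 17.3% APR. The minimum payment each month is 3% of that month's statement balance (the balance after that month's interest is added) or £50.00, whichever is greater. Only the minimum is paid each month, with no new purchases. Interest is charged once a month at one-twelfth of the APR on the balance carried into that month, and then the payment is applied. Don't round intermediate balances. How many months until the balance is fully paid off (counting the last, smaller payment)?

Monthly rate r = 17.3%/12 = 1.44167% = 0.0144167.
While 3% of the post-interest balance exceeds £50.00, each month B ← (B·(1+r))·(1 − 0.03), i.e. B shrinks by the factor (1+r)·0.97 = 0.98398.
This holds for months 1–81. Entering month 82 the balance is £1,627.47; 3% of the post-interest balance is now below £50.00, so the flat £50.00 minimum applies from here.
From month 82 a fixed £50.00 at rate r clears £1,627.47 in 45 more payments. Total: 81 + 45 = 126 months.

126 months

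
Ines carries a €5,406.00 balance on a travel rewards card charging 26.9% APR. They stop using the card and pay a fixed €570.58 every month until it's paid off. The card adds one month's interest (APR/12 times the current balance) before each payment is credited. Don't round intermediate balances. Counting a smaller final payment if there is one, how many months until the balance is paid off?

Monthly rate r = 26.9%/12 = 2.24167% = 0.0224167.
Recurrence: B ← B·(1+r) − €570.58.
Month 1: interest €121.18; balance after payment €4,956.60.
Month 2: interest €111.11; balance after payment €4,497.14.
Closed form: n = −ln(1 − rB₀/P)/ln(1+r) = −ln(0.78761)/ln(1.02242) ≈ 10.769, so the balance reaches zero during payment 11.

11 payments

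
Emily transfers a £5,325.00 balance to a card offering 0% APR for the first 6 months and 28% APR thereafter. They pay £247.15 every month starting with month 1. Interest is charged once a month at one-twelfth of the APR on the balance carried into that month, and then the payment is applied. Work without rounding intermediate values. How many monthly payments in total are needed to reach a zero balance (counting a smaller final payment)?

Promo months 1–6 at r₀ = 0%/12 = 0; months 7+ at r₁ = 28%/12 = 0.0233333.
After month 6 (no interest yet): B = £5,325.00 − 6·£247.15 = £3,842.10.
Then at r₁ with £247.15/mo: n₂ = −ln(1 − r₁·B/P)/ln(1+r₁) ≈ 19.53 → 20 more payments.

26 payments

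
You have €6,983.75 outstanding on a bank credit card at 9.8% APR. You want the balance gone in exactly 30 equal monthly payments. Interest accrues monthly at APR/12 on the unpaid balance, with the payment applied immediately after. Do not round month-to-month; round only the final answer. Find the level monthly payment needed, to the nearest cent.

Monthly rate r = 9.8%/12 = 0.816667% = 0.00816667.
Level-payment amortization: P = B₀·r / (1 − (1+r)^(−n)) = 6983.75·0.00816667 / (1 − 1.00817^(−30)).
Denominator 1 − (1+r)^(−30) = 0.216516281.
P = 57.034 / 0.216516281 ≈ 263.42.

€263.42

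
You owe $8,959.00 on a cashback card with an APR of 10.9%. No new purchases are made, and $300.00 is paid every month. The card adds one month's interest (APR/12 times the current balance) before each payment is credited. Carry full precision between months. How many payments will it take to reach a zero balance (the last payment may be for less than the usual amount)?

35 payments

Monthly rate r = 10.9%/12 = 0.908333% = 0.00908333.
Recurrence: B ← B·(1+r) − $300.00.
Month 1: interest $81.38; balance after payment $8,740.38.
Month 2: interest $79.39; balance after payment $8,519.77.
Closed form: n = −ln(1 − rB₀/P)/ln(1+r) = −ln(0.72874)/ln(1.00908) ≈ 34.995, so the balance reaches zero during payment 35.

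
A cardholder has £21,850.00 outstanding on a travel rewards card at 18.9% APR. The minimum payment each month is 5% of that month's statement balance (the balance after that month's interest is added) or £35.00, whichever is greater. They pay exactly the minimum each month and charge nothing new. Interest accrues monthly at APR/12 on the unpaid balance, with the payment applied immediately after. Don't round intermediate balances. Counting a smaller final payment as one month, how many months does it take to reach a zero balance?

Monthly rate r = 18.9%/12 = 1.575% = 0.01575.
While 5% of the post-interest balance exceeds £35.00, each month B ← (B·(1+r))·(1 − 0.05), i.e. B shrinks by the factor (1+r)·0.95 = 0.96496.
This holds for months 1–97. Entering month 98 the balance is £687.01; 5% of the post-interest balance is now below £35.00, so the flat £35.00 minimum applies from here.
From month 98 a fixed £35.00 at rate r clears £687.01 in 24 more payments. Total: 97 + 24 = 121 months.

121 months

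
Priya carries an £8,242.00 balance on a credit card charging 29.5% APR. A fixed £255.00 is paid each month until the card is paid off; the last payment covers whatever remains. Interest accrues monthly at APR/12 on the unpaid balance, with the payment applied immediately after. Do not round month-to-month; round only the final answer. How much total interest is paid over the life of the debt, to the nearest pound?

£8,376

Monthly rate r = 29.5%/12 = 2.45833% = 0.0245833.
Payoff takes n = ⌈−ln(1 − rB₀/P)/ln(1+r)⌉ = ⌈65.167⌉ = 66 payments; the last is £43.14.
Total paid = 65·£255.00 + £43.14 = £16,618.14.
Total interest = total paid − principal = £16,618.14 − £8,242.00 = £8,376.14.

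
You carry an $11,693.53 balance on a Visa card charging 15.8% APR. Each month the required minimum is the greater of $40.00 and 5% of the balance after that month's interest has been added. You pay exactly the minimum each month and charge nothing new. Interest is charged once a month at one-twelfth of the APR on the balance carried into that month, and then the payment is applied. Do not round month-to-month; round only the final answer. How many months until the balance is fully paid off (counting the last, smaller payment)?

94 months

Monthly rate r = 15.8%/12 = 1.31667% = 0.0131667.
While 5% of the post-interest balance exceeds $40.00, each month B ← (B·(1+r))·(1 − 0.05), i.e. B shrinks by the factor (1+r)·0.95 = 0.96251.
This holds for months 1–71. Entering month 72 the balance is $775.65; 5% of the post-interest balance is now below $40.00, so the flat $40.00 minimum applies from here.
From month 72 a fixed $40.00 at rate r clears $775.65 in 23 more payments. Total: 71 + 23 = 94 months.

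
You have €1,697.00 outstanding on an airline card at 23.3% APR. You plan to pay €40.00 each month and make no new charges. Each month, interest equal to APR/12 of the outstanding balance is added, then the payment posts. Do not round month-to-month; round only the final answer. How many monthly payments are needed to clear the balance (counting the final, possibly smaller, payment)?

Monthly rate r = 23.3%/12 = 1.94167% = 0.0194167.
Recurrence: B ← B·(1+r) − €40.00.
Month 1: interest €32.95; balance after payment €1,689.95.
Month 2: interest €32.81; balance after payment €1,682.76.
Closed form: n = −ln(1 − rB₀/P)/ln(1+r) = −ln(0.17625)/ln(1.01942) ≈ 90.266, so the balance reaches zero during payment 91.

91 months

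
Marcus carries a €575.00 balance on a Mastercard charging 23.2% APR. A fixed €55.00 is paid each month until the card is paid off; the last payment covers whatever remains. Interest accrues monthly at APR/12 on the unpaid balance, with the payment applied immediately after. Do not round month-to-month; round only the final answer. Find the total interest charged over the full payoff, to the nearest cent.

Monthly rate r = 23.2%/12 = 1.93333% = 0.0193333.
Payoff takes n = ⌈−ln(1 − rB₀/P)/ln(1+r)⌉ = ⌈11.792⌉ = 12 payments; the last is €43.63.
Total paid = 11·€55.00 + €43.63 = €648.63.
Total interest = total paid − principal = €648.63 − €575.00 = €73.63.

€73.63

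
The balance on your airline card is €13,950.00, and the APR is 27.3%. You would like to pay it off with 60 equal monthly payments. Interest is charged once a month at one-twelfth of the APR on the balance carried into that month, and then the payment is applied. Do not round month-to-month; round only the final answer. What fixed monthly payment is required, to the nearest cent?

Monthly rate r = 27.3%/12 = 2.275% = 0.02275.
Level-payment amortization: P = B₀·r / (1 − (1+r)^(−n)) = 13950.00·0.02275 / (1 − 1.02275^(−60)).
Denominator 1 − (1+r)^(−60) = 0.740683167.
P = 317.363 / 0.740683167 ≈ 428.47.

€428.47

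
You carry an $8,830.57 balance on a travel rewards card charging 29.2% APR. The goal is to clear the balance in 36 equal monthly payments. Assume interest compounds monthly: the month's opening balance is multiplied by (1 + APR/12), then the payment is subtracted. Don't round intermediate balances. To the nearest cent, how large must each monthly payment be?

$371.01

Monthly rate r = 29.2%/12 = 2.43333% = 0.0243333.
Level-payment amortization: P = B₀·r / (1 − (1+r)^(−n)) = 8830.57·0.0243333 / (1 − 1.02433^(−36)).
Denominator 1 − (1+r)^(−36) = 0.579163887.
P = 214.877 / 0.579163887 ≈ 371.01.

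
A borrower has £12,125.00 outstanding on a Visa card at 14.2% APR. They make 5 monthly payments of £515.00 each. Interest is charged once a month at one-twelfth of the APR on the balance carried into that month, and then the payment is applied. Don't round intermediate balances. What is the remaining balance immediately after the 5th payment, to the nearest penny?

Monthly rate r = 14.2%/12 = 1.18333% = 0.0118333.
Each month: B ← B·(1+r) − £515.00.
Month 1: interest £143.48; balance after payment £11,753.48.
Month 2: interest £139.08; balance after payment £11,377.56.
Month 3: interest £134.63; balance after payment £10,997.20.
Month 4: interest £130.13; balance after payment £10,612.33.
Month 5: interest £125.58; balance after payment £10,222.91.

£10,222.91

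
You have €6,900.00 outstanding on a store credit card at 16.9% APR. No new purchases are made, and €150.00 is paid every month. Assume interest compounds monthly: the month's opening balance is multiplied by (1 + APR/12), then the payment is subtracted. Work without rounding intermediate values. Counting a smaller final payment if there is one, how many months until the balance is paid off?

75 payments

Monthly rate r = 16.9%/12 = 1.40833% = 0.0140833.
Recurrence: B ← B·(1+r) − €150.00.
Month 1: interest €97.17; balance after payment €6,847.18.
Month 2: interest €96.43; balance after payment €6,793.61.
Closed form: n = −ln(1 − rB₀/P)/ln(1+r) = −ln(0.35217)/ln(1.01408) ≈ 74.626, so the balance reaches zero during payment 75.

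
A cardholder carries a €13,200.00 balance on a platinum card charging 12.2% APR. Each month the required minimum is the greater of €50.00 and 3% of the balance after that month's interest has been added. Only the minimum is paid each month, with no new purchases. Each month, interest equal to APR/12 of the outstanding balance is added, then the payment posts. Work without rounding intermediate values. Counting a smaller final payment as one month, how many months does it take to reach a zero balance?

Monthly rate r = 12.2%/12 = 1.01667% = 0.0101667.
While 3% of the post-interest balance exceeds €50.00, each month B ← (B·(1+r))·(1 − 0.03), i.e. B shrinks by the factor (1+r)·0.97 = 0.97986.
This holds for months 1–103. Entering month 104 the balance is €1,623.85; 3% of the post-interest balance is now below €50.00, so the flat €50.00 minimum applies from here.
From month 104 a fixed €50.00 at rate r clears €1,623.85 in 40 more payments. Total: 103 + 40 = 143 months.

143 months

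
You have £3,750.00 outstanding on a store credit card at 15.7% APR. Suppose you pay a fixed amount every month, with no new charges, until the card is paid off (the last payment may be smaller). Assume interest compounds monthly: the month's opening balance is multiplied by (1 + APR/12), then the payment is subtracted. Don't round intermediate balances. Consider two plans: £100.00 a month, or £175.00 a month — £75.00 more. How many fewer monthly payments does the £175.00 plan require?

Monthly rate r = 15.7%/12 = 1.30833% = 0.0130833.
At £100.00/mo: n = ⌈−ln(1 − rB₀/P)/ln(1+r)⌉ = 52 payments (last £89.67); total interest = total paid − £3,750.00 = £1,439.67.
At £175.00/mo: 26 payments (last £54.61); total interest £679.61.
Payments saved = 52 − 26 = 26.

26 fewer payments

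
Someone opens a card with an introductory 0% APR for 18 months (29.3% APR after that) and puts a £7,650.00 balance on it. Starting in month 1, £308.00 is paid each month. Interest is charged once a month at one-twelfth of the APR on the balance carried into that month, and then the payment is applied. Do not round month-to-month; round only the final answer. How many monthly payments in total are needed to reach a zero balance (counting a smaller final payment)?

26 payments

Promo months 1–18 at r₀ = 0%/12 = 0; months 19+ at r₁ = 29.3%/12 = 0.0244167.
After month 18 (no interest yet): B = £7,650.00 − 18·£308.00 = £2,106.00.
Then at r₁ with £308.00/mo: n₂ = −ln(1 − r₁·B/P)/ln(1+r₁) ≈ 7.57 → 8 more payments.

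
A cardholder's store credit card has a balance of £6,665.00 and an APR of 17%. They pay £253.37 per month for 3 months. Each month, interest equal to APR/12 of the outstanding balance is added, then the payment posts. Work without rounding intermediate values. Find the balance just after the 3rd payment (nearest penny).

Monthly rate r = 17%/12 = 1.41667% = 0.0141667.
Each month: B ← B·(1+r) − £253.37.
Month 1: interest £94.42; balance after payment £6,506.05.
Month 2: interest £92.17; balance after payment £6,344.85.
Month 3: interest £89.89; balance after payment £6,181.37.

£6,181.37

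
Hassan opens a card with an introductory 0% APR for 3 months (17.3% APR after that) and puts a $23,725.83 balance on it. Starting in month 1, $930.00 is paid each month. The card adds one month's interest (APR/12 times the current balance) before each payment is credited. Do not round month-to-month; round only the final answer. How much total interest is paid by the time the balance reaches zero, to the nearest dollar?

Promo months 1–3 at r₀ = 0%/12 = 0; months 4+ at r₁ = 17.3%/12 = 0.0144167.
After month 3 (no interest yet): B = $23,725.83 − 3·$930.00 = $20,935.83.
Then at r₁ with $930.00/mo: n₂ = −ln(1 − r₁·B/P)/ln(1+r₁) ≈ 27.41 → 28 more payments.
Total paid = 30·$930.00 + $384.61 = $28,284.61; interest = $28,284.61 − $23,725.83 = $4,558.78.

$4,559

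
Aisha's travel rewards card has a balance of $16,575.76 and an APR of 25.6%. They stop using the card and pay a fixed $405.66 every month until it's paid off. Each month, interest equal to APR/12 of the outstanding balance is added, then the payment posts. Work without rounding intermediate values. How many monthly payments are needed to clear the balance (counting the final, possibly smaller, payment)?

98 months

Monthly rate r = 25.6%/12 = 2.13333% = 0.0213333.
Recurrence: B ← B·(1+r) − $405.66.
Month 1: interest $353.62; balance after payment $16,523.72.
Month 2: interest $352.51; balance after payment $16,470.56.
Closed form: n = −ln(1 − rB₀/P)/ln(1+r) = −ln(0.12829)/ln(1.02133) ≈ 97.278, so the balance reaches zero during payment 98.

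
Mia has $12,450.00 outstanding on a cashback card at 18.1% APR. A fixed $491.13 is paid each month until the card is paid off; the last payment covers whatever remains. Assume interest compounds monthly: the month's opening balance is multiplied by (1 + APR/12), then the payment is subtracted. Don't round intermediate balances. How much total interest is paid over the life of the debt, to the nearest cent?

Monthly rate r = 18.1%/12 = 1.50833% = 0.0150833.
Payoff takes n = ⌈−ln(1 − rB₀/P)/ln(1+r)⌉ = ⌈32.186⌉ = 33 payments; the last is $91.88.
Total paid = 32·$491.13 + $91.88 = $15,808.04.
Total interest = total paid − principal = $15,808.04 − $12,450.00 = $3,358.04.

$3,358.04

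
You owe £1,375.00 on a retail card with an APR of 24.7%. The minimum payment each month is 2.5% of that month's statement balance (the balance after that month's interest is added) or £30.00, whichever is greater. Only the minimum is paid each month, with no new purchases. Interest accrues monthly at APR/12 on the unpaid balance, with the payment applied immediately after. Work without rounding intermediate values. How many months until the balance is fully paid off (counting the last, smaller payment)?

113 months

Monthly rate r = 24.7%/12 = 2.05833% = 0.0205833.
While 2.5% of the post-interest balance exceeds £30.00, each month B ← (B·(1+r))·(1 − 0.025), i.e. B shrinks by the factor (1+r)·0.975 = 0.99507.
This holds for months 1–32. Entering month 33 the balance is £1,173.82; 2.5% of the post-interest balance is now below £30.00, so the flat £30.00 minimum applies from here.
From month 33 a fixed £30.00 at rate r clears £1,173.82 in 81 more payments. Total: 32 + 81 = 113 months.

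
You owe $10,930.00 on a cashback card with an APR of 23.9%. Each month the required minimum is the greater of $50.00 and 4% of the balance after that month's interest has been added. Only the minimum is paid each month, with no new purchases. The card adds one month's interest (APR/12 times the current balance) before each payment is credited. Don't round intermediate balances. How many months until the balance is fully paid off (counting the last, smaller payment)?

Monthly rate r = 23.9%/12 = 1.99167% = 0.0199167.
While 4% of the post-interest balance exceeds $50.00, each month B ← (B·(1+r))·(1 − 0.04), i.e. B shrinks by the factor (1+r)·0.96 = 0.97912.
This holds for months 1–104. Entering month 105 the balance is $1,217.74; 4% of the post-interest balance is now below $50.00, so the flat $50.00 minimum applies from here.
From month 105 a fixed $50.00 at rate r clears $1,217.74 in 34 more payments. Total: 104 + 34 = 138 months.

138 months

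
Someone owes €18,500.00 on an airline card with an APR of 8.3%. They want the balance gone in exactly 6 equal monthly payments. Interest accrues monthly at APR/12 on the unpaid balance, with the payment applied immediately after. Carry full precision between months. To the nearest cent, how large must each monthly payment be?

Monthly rate r = 8.3%/12 = 0.691667% = 0.00691667.
Level-payment amortization: P = B₀·r / (1 − (1+r)^(−n)) = 18500.00·0.00691667 / (1 − 1.00692^(−6)).
Denominator 1 − (1+r)^(−6) = 0.0405135999.
P = 127.958 / 0.0405135999 ≈ 3158.40.

€3,158.40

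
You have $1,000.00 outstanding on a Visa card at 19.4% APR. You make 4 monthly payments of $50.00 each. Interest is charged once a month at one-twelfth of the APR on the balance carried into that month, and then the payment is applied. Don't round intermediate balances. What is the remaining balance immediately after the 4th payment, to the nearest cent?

$861.35

Monthly rate r = 19.4%/12 = 1.61667% = 0.0161667.
Each month: B ← B·(1+r) − $50.00.
Month 1: interest $16.17; balance after payment $966.17.
Month 2: interest $15.62; balance after payment $931.79.
Month 3: interest $15.06; balance after payment $896.85.
Month 4: interest $14.50; balance after payment $861.35.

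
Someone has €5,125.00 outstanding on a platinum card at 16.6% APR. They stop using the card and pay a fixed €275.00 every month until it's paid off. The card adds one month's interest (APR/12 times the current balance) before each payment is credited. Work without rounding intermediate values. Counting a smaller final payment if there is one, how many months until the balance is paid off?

Monthly rate r = 16.6%/12 = 1.38333% = 0.0138333.
Recurrence: B ← B·(1+r) − €275.00.
Month 1: interest €70.90; balance after payment €4,920.90.
Month 2: interest €68.07; balance after payment €4,713.97.
Closed form: n = −ln(1 − rB₀/P)/ln(1+r) = −ln(0.7422)/ln(1.01383) ≈ 21.701, so the balance reaches zero during payment 22.

22 payments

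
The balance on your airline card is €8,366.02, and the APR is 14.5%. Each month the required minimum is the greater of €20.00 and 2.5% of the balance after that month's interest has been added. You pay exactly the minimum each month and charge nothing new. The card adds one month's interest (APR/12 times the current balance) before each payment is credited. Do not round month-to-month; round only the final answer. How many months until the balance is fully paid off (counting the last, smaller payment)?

Monthly rate r = 14.5%/12 = 1.20833% = 0.0120833.
While 2.5% of the post-interest balance exceeds €20.00, each month B ← (B·(1+r))·(1 − 0.025), i.e. B shrinks by the factor (1+r)·0.975 = 0.98678.
This holds for months 1–178. Entering month 179 the balance is €783.14; 2.5% of the post-interest balance is now below €20.00, so the flat €20.00 minimum applies from here.
From month 179 a fixed €20.00 at rate r clears €783.14 in 54 more payments. Total: 178 + 54 = 232 months.

232 months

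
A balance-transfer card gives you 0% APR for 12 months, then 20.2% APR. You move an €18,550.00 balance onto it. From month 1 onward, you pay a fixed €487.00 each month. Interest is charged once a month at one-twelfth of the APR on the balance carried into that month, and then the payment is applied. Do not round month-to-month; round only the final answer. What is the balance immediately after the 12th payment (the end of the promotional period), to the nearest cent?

€12,706.00

Promo months 1–12 at r₀ = 0%/12 = 0; months 13+ at r₁ = 20.2%/12 = 0.0168333.
After month 12 (no interest yet): B = €18,550.00 − 12·€487.00 = €12,706.00.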